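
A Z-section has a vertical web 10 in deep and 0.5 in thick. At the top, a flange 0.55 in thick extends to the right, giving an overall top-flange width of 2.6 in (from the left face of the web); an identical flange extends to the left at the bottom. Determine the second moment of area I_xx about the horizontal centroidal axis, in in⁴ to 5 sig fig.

I_xx ≈ 93.297 in⁴

Split into non-overlapping primitives; take the origin at the lower-left of the bounding box.
Web: 0.5 × 10, A = 5 in², y = 5 in, Ī = 41.66667 in⁴.
Top flange (beyond web): 2.1 × 0.55, A = 1.155 in², y = 9.725 in, Ī = 0.02911563 in⁴.
Bottom flange (beyond web): 2.1 × 0.55, A = 1.155 in², y = 0.275 in, Ī = 0.02911563 in⁴.
Centroid: ȳ = ΣA·y / ΣA = 5 in.
Transfer each piece to the horizontal centroidal axis using Ī + A·d² with d = y − 5:
  web: d = 0 in → contributes +41.66667 in⁴
  top flange (beyond web): d = 4.725 in → contributes +25.81521 in⁴
  bottom flange (beyond web): d = -4.725 in → contributes +25.81521 in⁴
Total I = 93.29709 in⁴.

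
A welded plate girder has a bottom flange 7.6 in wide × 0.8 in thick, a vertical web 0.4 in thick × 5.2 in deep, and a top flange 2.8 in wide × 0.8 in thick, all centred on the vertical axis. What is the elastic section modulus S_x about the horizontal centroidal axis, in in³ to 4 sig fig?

Treat the section as a set of non-overlapping primitives; coordinates are from the bounding-box lower-left.
Bottom plate: 7.6 × 0.8, A = 6.08 in², y = 0.4 in, Ī = 0.324267 in⁴.
Web plate: 0.4 × 5.2, A = 2.08 in², y = 3.4 in, Ī = 4.68693 in⁴.
Top plate: 2.8 × 0.8, A = 2.24 in², y = 6.4 in, Ī = 0.119467 in⁴.
Centroid: ȳ = ΣA·y / ΣA = 2.29231 in.
Transfer each piece to the horizontal centroidal axis using Ī + A·d² with d = y − 2.29231:
  bottom plate: d = -1.89231 in → contributes +22.0957 in⁴
  web plate: d = 1.10769 in → contributes +7.23906 in⁴
  top plate: d = 4.10769 in → contributes +37.9153 in⁴
Total I = 67.2501 in⁴.
Extreme fibre distance c = 4.50769 in; S = I/c = 14.919 in³.

S_x ≈ 14.92 in³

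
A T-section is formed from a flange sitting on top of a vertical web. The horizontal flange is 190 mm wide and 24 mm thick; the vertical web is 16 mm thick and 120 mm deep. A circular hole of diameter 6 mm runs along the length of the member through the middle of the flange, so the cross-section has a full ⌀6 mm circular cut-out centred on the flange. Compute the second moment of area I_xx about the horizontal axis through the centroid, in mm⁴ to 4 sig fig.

Decompose the section into non-overlapping parts with the origin at the bottom-left of its bounding rectangle.
Flange: 190 × 24, A = 4 560 mm², y = 132 mm, Ī = 218 880 mm⁴.
Web: 16 × 120, A = 1 920 mm², y = 60 mm, Ī = 2 304 000 mm⁴.
Hole (subtracted): ⌀6, A = 28.2743 mm², y = 132 mm, Ī = 63.6173 mm⁴.
Centroid: ȳ = ΣA·y / ΣA = 110.573 mm.
Transfer each piece to the horizontal axis through the centroid using Ī + A·d² with d = y − 110.573:
  flange: d = 21.4268 mm → contributes +2 312 416 mm⁴
  web: d = -50.5732 mm → contributes +7 214 680 mm⁴
  hole: d = 21.4268 mm → contributes −13044.6 mm⁴
Total I = 9 514 052 mm⁴.

I_xx ≈ 9.514 × 10⁶ mm⁴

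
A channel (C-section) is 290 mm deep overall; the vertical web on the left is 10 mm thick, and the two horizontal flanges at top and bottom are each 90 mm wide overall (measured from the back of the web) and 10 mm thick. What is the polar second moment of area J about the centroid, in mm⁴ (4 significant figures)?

Break the section into simple shapes (no overlaps), measuring from the bottom-left corner of the bounding box.
Web: 10 × 290, A = 2 900 mm², y = 145 mm, Ī = 20 324 167 mm⁴.
Top flange (beyond web): 80 × 10, A = 800 mm², y = 285 mm, Ī = 6666.67 mm⁴.
Bottom flange (beyond web): 80 × 10, A = 800 mm², y = 5 mm, Ī = 6666.67 mm⁴.
By symmetry the centroid is at mid-height, ȳ = 145 mm.
Transfer each piece to the centroidal x-axis using Ī + A·d² with d = y − 145:
  web: d = 0 mm → contributes +20 324 167 mm⁴
  top flange (beyond web): d = 140 mm → contributes +15 686 667 mm⁴
  bottom flange (beyond web): d = -140 mm → contributes +15 686 667 mm⁴
Total I = 51 697 500 mm⁴.
For the y-axis: x̄ = 21 mm.
Repeating about the centroidal y-axis gives I_y = 2 965 500 mm⁴.
Polar second moment: J = I_x + I_y = 54 663 000 mm⁴.

J ≈ 5.466 × 10⁷ mm⁴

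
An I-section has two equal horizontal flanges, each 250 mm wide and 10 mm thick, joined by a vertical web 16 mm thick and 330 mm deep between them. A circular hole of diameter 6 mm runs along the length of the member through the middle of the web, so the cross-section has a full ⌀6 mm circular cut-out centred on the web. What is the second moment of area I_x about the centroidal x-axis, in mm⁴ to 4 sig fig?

Break the section into simple shapes (no overlaps), measuring from the bottom-left corner of the bounding box.
Bottom flange: 250 × 10, A = 2 500 mm², y = 5 mm, Ī = 20833.3 mm⁴.
Web: 16 × 330, A = 5 280 mm², y = 175 mm, Ī = 47 916 000 mm⁴.
Top flange: 250 × 10, A = 2 500 mm², y = 345 mm, Ī = 20833.3 mm⁴.
Hole (subtracted): ⌀6, A = 28.2743 mm², y = 175 mm, Ī = 63.6173 mm⁴.
By symmetry the centroid is at mid-height, ȳ = 175 mm.
Transfer each piece to the centroidal x-axis using Ī + A·d² with d = y − 175:
  bottom flange: d = -170 mm → contributes +72 270 833 mm⁴
  web: d = 0 mm → contributes +47 916 000 mm⁴
  top flange: d = 170 mm → contributes +72 270 833 mm⁴
  hole: d = 0 mm → contributes −63.6173 mm⁴
Total I = 192 457 603 mm⁴.

I_x ≈ 1.925 × 10⁸ mm⁴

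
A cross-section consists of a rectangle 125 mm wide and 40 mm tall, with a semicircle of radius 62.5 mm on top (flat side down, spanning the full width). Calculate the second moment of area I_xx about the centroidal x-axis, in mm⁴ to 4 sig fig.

Break the section into simple shapes (no overlaps), measuring from the bottom-left corner of the bounding box.
Rectangular body: 125 × 40, A = 5 000 mm², y = 20 mm, Ī = 666 667 mm⁴.
Semicircular cap: semicircle r = 62.5, A = 6135.92 mm², y = 66.5258 mm, Ī = 1 674 758 mm⁴.
Centroid: ȳ = ΣA·y / ΣA = 45.6359 mm.
Transfer each piece to the centroidal x-axis using Ī + A·d² with d = y − 45.6359:
  rectangular body: d = -25.6359 mm → contributes +3 952 651 mm⁴
  semicircular cap: d = 20.89 mm → contributes +4 352 419 mm⁴
Total I = 8 305 071 mm⁴.

I_xx ≈ 8.305 × 10⁶ mm⁴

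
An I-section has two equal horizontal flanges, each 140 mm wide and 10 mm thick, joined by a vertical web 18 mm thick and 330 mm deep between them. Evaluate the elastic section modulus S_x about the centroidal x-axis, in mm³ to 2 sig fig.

S_x ≈ 7.7 × 10⁵ mm³

Break the section into simple shapes (no overlaps), measuring from the bottom-left corner of the bounding box.
Bottom flange: 140 × 10, A = 1 400 mm², y = 5 mm, Ī = 11 667 mm⁴.
Web: 18 × 330, A = 5 940 mm², y = 175 mm, Ī = 53 905 500 mm⁴.
Top flange: 140 × 10, A = 1 400 mm², y = 345 mm, Ī = 11 667 mm⁴.
By symmetry the centroid is at mid-height, ȳ = 175 mm.
Transfer each piece to the centroidal x-axis using Ī + A·d² with d = y − 175:
  bottom flange: d = -170 mm → contributes +40 471 667 mm⁴
  web: d = 0 mm → contributes +53 905 500 mm⁴
  top flange: d = 170 mm → contributes +40 471 667 mm⁴
Total I = 134 848 833 mm⁴.
Extreme fibre distance c = 175 mm; S = I/c = 770 565 mm³.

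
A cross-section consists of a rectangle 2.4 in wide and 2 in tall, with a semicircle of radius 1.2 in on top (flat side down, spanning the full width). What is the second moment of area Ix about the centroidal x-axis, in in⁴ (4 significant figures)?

Ix ≈ 5.330 in⁴

Break the section into simple shapes (no overlaps), measuring from the bottom-left corner of the bounding box.
Rectangular body: 2.4 × 2, A = 4.8 in², y = 1 in, Ī = 1.6 in⁴.
Semicircular cap: semicircle r = 1.2, A = 2.26195 in², y = 2.5093 in, Ī = 0.227592 in⁴.
Centroid: ȳ = ΣA·y / ΣA = 1.48343 in.
Transfer each piece to the centroidal x-axis using Ī + A·d² with d = y − 1.48343:
  rectangular body: d = -0.483429 in → contributes +2.72178 in⁴
  semicircular cap: d = 1.02587 in → contributes +2.60807 in⁴
Total I = 5.32985 in⁴.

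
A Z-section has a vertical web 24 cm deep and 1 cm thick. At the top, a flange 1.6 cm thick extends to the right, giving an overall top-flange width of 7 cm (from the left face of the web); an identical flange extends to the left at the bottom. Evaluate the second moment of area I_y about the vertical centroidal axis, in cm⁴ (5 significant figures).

I_y ≈ 294.80 cm⁴

Break the section into simple shapes (no overlaps), measuring from the bottom-left corner of the bounding box.
Web: 1 × 24, A = 24 cm², x = 6.5 cm, Ī = 2 cm⁴.
Top flange (beyond web): 6 × 1.6, A = 9.6 cm², x = 10 cm, Ī = 28.8 cm⁴.
Bottom flange (beyond web): 6 × 1.6, A = 9.6 cm², x = 3 cm, Ī = 28.8 cm⁴.
Centroid: x̄ = ΣA·x / ΣA = 6.5 cm.
Transfer each piece to the vertical centroidal axis using Ī + A·d² with d = x − 6.5:
  web: d = 0 cm → contributes +2 cm⁴
  top flange (beyond web): d = 3.5 cm → contributes +146.4 cm⁴
  bottom flange (beyond web): d = -3.5 cm → contributes +146.4 cm⁴
Total I = 294.8 cm⁴.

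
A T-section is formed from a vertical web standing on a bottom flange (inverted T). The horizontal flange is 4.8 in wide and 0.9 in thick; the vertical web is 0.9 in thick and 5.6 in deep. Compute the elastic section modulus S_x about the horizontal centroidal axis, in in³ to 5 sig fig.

S_x ≈ 8.8448 in³

Treat the section as a set of non-overlapping primitives; coordinates are from the bounding-box lower-left.
Flange: 4.8 × 0.9, A = 4.32 in², y = 0.45 in, Ī = 0.2916 in⁴.
Web: 0.9 × 5.6, A = 5.04 in², y = 3.7 in, Ī = 13.1712 in⁴.
Centroid: ȳ = ΣA·y / ΣA = 2.2 in.
Transfer each piece to the horizontal centroidal axis using Ī + A·d² with d = y − 2.2:
  flange: d = -1.75 in → contributes +13.5216 in⁴
  web: d = 1.5 in → contributes +24.5112 in⁴
Total I = 38.0328 in⁴.
Extreme fibre distance c = 4.3 in; S = I/c = 8.844837 in³.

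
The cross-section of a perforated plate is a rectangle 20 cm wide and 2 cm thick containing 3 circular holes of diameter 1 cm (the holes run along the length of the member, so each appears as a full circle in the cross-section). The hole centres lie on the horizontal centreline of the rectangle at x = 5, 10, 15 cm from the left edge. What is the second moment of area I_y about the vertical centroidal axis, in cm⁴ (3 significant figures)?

I_y ≈ 1290 cm⁴

Decompose the section into non-overlapping parts with the origin at the bottom-left of its bounding rectangle.
Plate: 20 × 2, A = 40 cm², x = 10 cm, Ī = 1333.3 cm⁴.
Hole 1 (subtracted): ⌀1, A = 0.7854 cm², x = 5 cm, Ī = 0.049087 cm⁴.
Hole 2 (subtracted): ⌀1, A = 0.7854 cm², x = 10 cm, Ī = 0.049087 cm⁴.
Hole 3 (subtracted): ⌀1, A = 0.7854 cm², x = 15 cm, Ī = 0.049087 cm⁴.
By symmetry the centroid is at mid-width, x̄ = 10 cm.
Transfer each piece to the vertical centroidal axis using Ī + A·d² with d = x − 10:
  plate: d = 0 cm → contributes +1333.3 cm⁴
  hole 1: d = -5 cm → contributes −19.684 cm⁴
  hole 2: d = 0 cm → contributes −0.049087 cm⁴
  hole 3: d = 5 cm → contributes −19.684 cm⁴
Total I = 1293.9 cm⁴.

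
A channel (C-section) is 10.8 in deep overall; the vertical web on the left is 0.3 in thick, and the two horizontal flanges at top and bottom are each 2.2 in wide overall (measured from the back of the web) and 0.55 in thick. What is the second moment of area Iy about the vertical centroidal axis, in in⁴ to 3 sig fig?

Iy ≈ 2.19 in⁴

Break the section into simple shapes (no overlaps), measuring from the bottom-left corner of the bounding box.
Web: 0.3 × 10.8, A = 3.24 in², x = 0.15 in, Ī = 0.0243 in⁴.
Top flange (beyond web): 1.9 × 0.55, A = 1.045 in², x = 1.25 in, Ī = 0.31437 in⁴.
Bottom flange (beyond web): 1.9 × 0.55, A = 1.045 in², x = 1.25 in, Ī = 0.31437 in⁴.
Centroid: x̄ = ΣA·x / ΣA = 0.58133 in.
Transfer each piece to the vertical centroidal axis using Ī + A·d² with d = x − 0.58133:
  web: d = -0.43133 in → contributes +0.62709 in⁴
  top flange (beyond web): d = 0.66867 in → contributes +0.78161 in⁴
  bottom flange (beyond web): d = 0.66867 in → contributes +0.78161 in⁴
Total I = 2.1903 in⁴.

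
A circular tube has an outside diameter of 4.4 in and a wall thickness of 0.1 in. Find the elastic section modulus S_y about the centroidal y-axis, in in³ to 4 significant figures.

S_y ≈ 1.420 in³

Split into non-overlapping primitives; take the origin at the lower-left of the bounding box.
Outer circle: ⌀4.4, A = 15.2053 in², x = 2.2 in, Ī = 18.3984 in⁴.
Bore (subtracted): ⌀4.2, A = 13.8544 in², x = 2.2 in, Ī = 15.2745 in⁴.
By symmetry the centroid is at mid-width, x̄ = 2.2 in.
All pieces are centred on the centroidal y-axis, so I = ΣĪ (holes subtracted) = 3.12392 in⁴.
Extreme fibre distance c = 2.2 in; S = I/c = 1.41996 in³.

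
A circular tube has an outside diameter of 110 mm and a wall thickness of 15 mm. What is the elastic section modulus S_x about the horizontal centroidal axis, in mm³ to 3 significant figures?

Split into non-overlapping primitives; take the origin at the lower-left of the bounding box.
Outer circle: ⌀110, A = 9503.3 mm², y = 55 mm, Ī = 7 186 884 mm⁴.
Bore (subtracted): ⌀80, A = 5026.5 mm², y = 55 mm, Ī = 2 010 619 mm⁴.
By symmetry the centroid is at mid-height, ȳ = 55 mm.
All pieces are centred on the horizontal centroidal axis, so I = ΣĪ (holes subtracted) = 5 176 265 mm⁴.
Extreme fibre distance c = 55 mm; S = I/c = 94 114 mm³.

S_x ≈ 9.41 × 10⁴ mm³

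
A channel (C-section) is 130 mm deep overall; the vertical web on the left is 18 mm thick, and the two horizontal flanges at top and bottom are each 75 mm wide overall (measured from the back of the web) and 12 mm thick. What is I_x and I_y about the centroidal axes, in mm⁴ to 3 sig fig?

I_x ≈ 8.07 × 10⁶ mm⁴, I_y ≈ 1.65 × 10⁶ mm⁴

Break the section into simple shapes (no overlaps), measuring from the bottom-left corner of the bounding box.
Web: 18 × 130, A = 2 340 mm², y = 65 mm, Ī = 3 295 500 mm⁴.
Top flange (beyond web): 57 × 12, A = 684 mm², y = 124 mm, Ī = 8 208 mm⁴.
Bottom flange (beyond web): 57 × 12, A = 684 mm², y = 6 mm, Ī = 8 208 mm⁴.
By symmetry the centroid is at mid-height, ȳ = 65 mm.
Transfer each piece to the centroidal x-axis using Ī + A·d² with d = y − 65:
  web: d = 0 mm → contributes +3 295 500 mm⁴
  top flange (beyond web): d = 59 mm → contributes +2 389 212 mm⁴
  bottom flange (beyond web): d = -59 mm → contributes +2 389 212 mm⁴
Total I = 8 073 924 mm⁴.
For the y-axis: x̄ = 22.835 mm.
Repeating about the centroidal y-axis gives I_y = 1 647 583 mm⁴.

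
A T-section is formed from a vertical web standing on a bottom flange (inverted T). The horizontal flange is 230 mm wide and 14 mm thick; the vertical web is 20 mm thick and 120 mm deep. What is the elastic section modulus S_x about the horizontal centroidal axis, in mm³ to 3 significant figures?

S_x ≈ 9.25 × 10⁴ mm³

Break the section into simple shapes (no overlaps), measuring from the bottom-left corner of the bounding box.
Flange: 230 × 14, A = 3 220 mm², y = 7 mm, Ī = 52 593 mm⁴.
Web: 20 × 120, A = 2 400 mm², y = 74 mm, Ī = 2 880 000 mm⁴.
Centroid: ȳ = ΣA·y / ΣA = 35.612 mm.
Transfer each piece to the horizontal centroidal axis using Ī + A·d² with d = y − 35.612:
  flange: d = -28.612 mm → contributes +2 688 654 mm⁴
  web: d = 38.388 mm → contributes +6 416 714 mm⁴
Total I = 9 105 368 mm⁴.
Extreme fibre distance c = 98.388 mm; S = I/c = 92 546 mm³.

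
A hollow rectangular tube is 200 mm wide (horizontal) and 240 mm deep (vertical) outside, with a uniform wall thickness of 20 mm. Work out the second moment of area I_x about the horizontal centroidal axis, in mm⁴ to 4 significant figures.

Decompose the section into non-overlapping parts with the origin at the bottom-left of its bounding rectangle.
Outer rectangle: 200 × 240, A = 48 000 mm², y = 120 mm, Ī = 230 400 000 mm⁴.
Inner void (subtracted): 160 × 200, A = 32 000 mm², y = 120 mm, Ī = 106 666 667 mm⁴.
By symmetry the centroid is at mid-height, ȳ = 120 mm.
All pieces are centred on the horizontal centroidal axis, so I = ΣĪ (holes subtracted) = 123 733 333 mm⁴.

I_x ≈ 1.237 × 10⁸ mm⁴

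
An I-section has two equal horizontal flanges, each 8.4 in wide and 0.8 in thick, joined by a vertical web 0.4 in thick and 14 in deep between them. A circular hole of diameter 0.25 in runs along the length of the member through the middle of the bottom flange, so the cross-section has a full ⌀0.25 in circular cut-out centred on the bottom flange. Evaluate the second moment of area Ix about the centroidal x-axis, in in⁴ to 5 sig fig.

Ix ≈ 825.46 in⁴

Split into non-overlapping primitives; take the origin at the lower-left of the bounding box.
Bottom flange: 8.4 × 0.8, A = 6.72 in², y = 0.4 in, Ī = 0.3584 in⁴.
Web: 0.4 × 14, A = 5.6 in², y = 7.8 in, Ī = 91.46667 in⁴.
Top flange: 8.4 × 0.8, A = 6.72 in², y = 15.2 in, Ī = 0.3584 in⁴.
Hole (subtracted): ⌀0.25, A = 0.04908739 in², y = 0.4 in, Ī = 0.0001917476 in⁴.
Centroid: ȳ = ΣA·y / ΣA = 7.819127 in.
Transfer each piece to the centroidal x-axis using Ī + A·d² with d = y − 7.819127:
  bottom flange: d = -7.419127 in → contributes +370.2504 in⁴
  web: d = -0.01912739 in → contributes +91.46872 in⁴
  top flange: d = 7.380873 in → contributes +366.4457 in⁴
  hole: d = -7.419127 in → contributes −2.702131 in⁴
Total I = 825.4627 in⁴.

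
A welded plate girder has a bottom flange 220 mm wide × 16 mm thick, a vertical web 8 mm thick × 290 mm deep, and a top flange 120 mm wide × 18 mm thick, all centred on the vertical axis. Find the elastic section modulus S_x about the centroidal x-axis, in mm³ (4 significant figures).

S_x ≈ 7.668 × 10⁵ mm³

Split into non-overlapping primitives; take the origin at the lower-left of the bounding box.
Bottom plate: 220 × 16, A = 3 520 mm², y = 8 mm, Ī = 75093.3 mm⁴.
Web plate: 8 × 290, A = 2 320 mm², y = 161 mm, Ī = 16 259 333 mm⁴.
Top plate: 120 × 18, A = 2 160 mm², y = 315 mm, Ī = 58 320 mm⁴.
Centroid: ȳ = ΣA·y / ΣA = 135.26 mm.
Transfer each piece to the centroidal x-axis using Ī + A·d² with d = y − 135.26:
  bottom plate: d = -127.26 mm → contributes +57 081 872 mm⁴
  web plate: d = 25.74 mm → contributes +17 796 444 mm⁴
  top plate: d = 179.74 mm → contributes +69 840 290 mm⁴
Total I = 144 718 606 mm⁴.
Extreme fibre distance c = 188.74 mm; S = I/c = 766 762 mm³.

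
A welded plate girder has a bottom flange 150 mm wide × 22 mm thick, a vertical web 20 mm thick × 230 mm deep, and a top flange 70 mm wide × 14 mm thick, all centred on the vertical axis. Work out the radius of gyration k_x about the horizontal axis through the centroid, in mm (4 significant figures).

k_x ≈ 93.43 mm

Break the section into simple shapes (no overlaps), measuring from the bottom-left corner of the bounding box.
Bottom plate: 150 × 22, A = 3 300 mm², y = 11 mm, Ī = 133 100 mm⁴.
Web plate: 20 × 230, A = 4 600 mm², y = 137 mm, Ī = 20 278 333 mm⁴.
Top plate: 70 × 14, A = 980 mm², y = 259 mm, Ī = 16006.7 mm⁴.
Centroid: ȳ = ΣA·y / ΣA = 103.64 mm.
Transfer each piece to the horizontal axis through the centroid using Ī + A·d² with d = y − 103.64:
  bottom plate: d = -92.6396 mm → contributes +28 454 039 mm⁴
  web plate: d = 33.3604 mm → contributes +25 397 736 mm⁴
  top plate: d = 155.36 mm → contributes +23 670 111 mm⁴
Total I = 77 521 887 mm⁴.
Radius of gyration: k = √(I/A) = √(77 521 887 / 8 880) = 93.4342 mm.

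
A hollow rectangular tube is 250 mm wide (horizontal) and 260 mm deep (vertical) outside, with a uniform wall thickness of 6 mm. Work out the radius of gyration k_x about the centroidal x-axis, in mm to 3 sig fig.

Break the section into simple shapes (no overlaps), measuring from the bottom-left corner of the bounding box.
Outer rectangle: 250 × 260, A = 65 000 mm², y = 130 mm, Ī = 366 166 667 mm⁴.
Inner void (subtracted): 238 × 248, A = 59 024 mm², y = 130 mm, Ī = 302 517 675 mm⁴.
By symmetry the centroid is at mid-height, ȳ = 130 mm.
All pieces are centred on the centroidal x-axis, so I = ΣĪ (holes subtracted) = 63 648 992 mm⁴.
Radius of gyration: k = √(I/A) = √(63 648 992 / 5 976) = 103.2 mm.

k_x ≈ 103 mm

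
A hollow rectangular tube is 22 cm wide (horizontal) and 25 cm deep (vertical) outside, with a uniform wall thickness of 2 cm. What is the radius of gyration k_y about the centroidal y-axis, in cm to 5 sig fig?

k_y ≈ 8.3448 cm

Break the section into simple shapes (no overlaps), measuring from the bottom-left corner of the bounding box.
Outer rectangle: 22 × 25, A = 550 cm², x = 11 cm, Ī = 22183.33 cm⁴.
Inner void (subtracted): 18 × 21, A = 378 cm², x = 11 cm, Ī = 10 206 cm⁴.
By symmetry the centroid is at mid-width, x̄ = 11 cm.
All pieces are centred on the centroidal y-axis, so I = ΣĪ (holes subtracted) = 11977.33 cm⁴.
Radius of gyration: k = √(I/A) = √(11977.33 / 172) = 8.344798 cm.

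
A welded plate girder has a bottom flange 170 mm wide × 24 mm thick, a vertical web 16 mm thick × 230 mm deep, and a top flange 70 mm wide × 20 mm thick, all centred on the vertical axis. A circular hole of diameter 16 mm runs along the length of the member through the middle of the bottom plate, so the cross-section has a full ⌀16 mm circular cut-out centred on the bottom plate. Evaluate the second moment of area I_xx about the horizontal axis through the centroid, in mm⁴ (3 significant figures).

I_xx ≈ 8.96 × 10⁷ mm⁴

Split into non-overlapping primitives; take the origin at the lower-left of the bounding box.
Bottom plate: 170 × 24, A = 4 080 mm², y = 12 mm, Ī = 195 840 mm⁴.
Web plate: 16 × 230, A = 3 680 mm², y = 139 mm, Ī = 16 222 667 mm⁴.
Top plate: 70 × 20, A = 1 400 mm², y = 264 mm, Ī = 46 667 mm⁴.
Hole (subtracted): ⌀16, A = 201.06 mm², y = 12 mm, Ī = 3 217 mm⁴.
Centroid: ȳ = ΣA·y / ΣA = 103.55 mm.
Transfer each piece to the horizontal axis through the centroid using Ī + A·d² with d = y − 103.55:
  bottom plate: d = -91.547 mm → contributes +34 389 396 mm⁴
  web plate: d = 35.453 mm → contributes +20 848 228 mm⁴
  top plate: d = 160.45 mm → contributes +36 090 094 mm⁴
  hole: d = -91.547 mm → contributes −1 688 271 mm⁴
Total I = 89 639 446 mm⁴.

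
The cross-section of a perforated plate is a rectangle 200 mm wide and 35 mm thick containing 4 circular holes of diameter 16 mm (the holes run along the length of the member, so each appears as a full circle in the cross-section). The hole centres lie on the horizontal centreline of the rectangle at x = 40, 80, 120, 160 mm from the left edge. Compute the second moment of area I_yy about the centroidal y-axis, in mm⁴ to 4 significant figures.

I_yy ≈ 2.171 × 10⁷ mm⁴

Break the section into simple shapes (no overlaps), measuring from the bottom-left corner of the bounding box.
Plate: 200 × 35, A = 7 000 mm², x = 100 mm, Ī = 23 333 333 mm⁴.
Hole 1 (subtracted): ⌀16, A = 201.062 mm², x = 40 mm, Ī = 3216.99 mm⁴.
Hole 2 (subtracted): ⌀16, A = 201.062 mm², x = 80 mm, Ī = 3216.99 mm⁴.
Hole 3 (subtracted): ⌀16, A = 201.062 mm², x = 120 mm, Ī = 3216.99 mm⁴.
Hole 4 (subtracted): ⌀16, A = 201.062 mm², x = 160 mm, Ī = 3216.99 mm⁴.
By symmetry the centroid is at mid-width, x̄ = 100 mm.
Transfer each piece to the centroidal y-axis using Ī + A·d² with d = x − 100:
  plate: d = 0 mm → contributes +23 333 333 mm⁴
  hole 1: d = -60 mm → contributes −727 040 mm⁴
  hole 2: d = -20 mm → contributes −83641.8 mm⁴
  hole 3: d = 20 mm → contributes −83641.8 mm⁴
  hole 4: d = 60 mm → contributes −727 040 mm⁴
Total I = 21 711 970 mm⁴.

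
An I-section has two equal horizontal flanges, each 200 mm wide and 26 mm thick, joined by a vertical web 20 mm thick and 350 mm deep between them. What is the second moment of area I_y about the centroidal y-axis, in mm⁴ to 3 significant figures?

Split into non-overlapping primitives; take the origin at the lower-left of the bounding box.
Bottom flange: 200 × 26, A = 5 200 mm², x = 100 mm, Ī = 17 333 333 mm⁴.
Web: 20 × 350, A = 7 000 mm², x = 100 mm, Ī = 233 333 mm⁴.
Top flange: 200 × 26, A = 5 200 mm², x = 100 mm, Ī = 17 333 333 mm⁴.
By symmetry the centroid is at mid-width, x̄ = 100 mm.
All pieces are centred on the centroidal y-axis, so I = ΣĪ = 34 900 000 mm⁴.

I_y ≈ 3.49 × 10⁷ mm⁴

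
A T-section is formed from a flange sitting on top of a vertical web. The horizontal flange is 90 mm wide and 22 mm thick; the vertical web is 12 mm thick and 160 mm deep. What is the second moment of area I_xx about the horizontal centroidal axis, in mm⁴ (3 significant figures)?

Break the section into simple shapes (no overlaps), measuring from the bottom-left corner of the bounding box.
Flange: 90 × 22, A = 1 980 mm², y = 171 mm, Ī = 79 860 mm⁴.
Web: 12 × 160, A = 1 920 mm², y = 80 mm, Ī = 4 096 000 mm⁴.
Centroid: ȳ = ΣA·y / ΣA = 126.2 mm.
Transfer each piece to the horizontal centroidal axis using Ī + A·d² with d = y − 126.2:
  flange: d = 44.8 mm → contributes +4 053 799 mm⁴
  web: d = -46.2 mm → contributes +8 194 125 mm⁴
Total I = 12 247 924 mm⁴.

I_xx ≈ 1.22 × 10⁷ mm⁴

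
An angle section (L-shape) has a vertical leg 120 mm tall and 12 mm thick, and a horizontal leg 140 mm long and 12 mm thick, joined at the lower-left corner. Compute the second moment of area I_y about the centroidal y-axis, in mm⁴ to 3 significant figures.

I_y ≈ 5.76 × 10⁶ mm⁴

Treat the section as a set of non-overlapping primitives; coordinates are from the bounding-box lower-left.
Vertical leg: 12 × 120, A = 1 440 mm², x = 6 mm, Ī = 17 280 mm⁴.
Horizontal leg (remainder): 128 × 12, A = 1 536 mm², x = 76 mm, Ī = 2 097 152 mm⁴.
Centroid: x̄ = ΣA·x / ΣA = 42.129 mm.
Transfer each piece to the centroidal y-axis using Ī + A·d² with d = x − 42.129:
  vertical leg: d = -36.129 mm → contributes +1 896 922 mm⁴
  horizontal leg (remainder): d = 33.871 mm → contributes +3 859 316 mm⁴
Total I = 5 756 238 mm⁴.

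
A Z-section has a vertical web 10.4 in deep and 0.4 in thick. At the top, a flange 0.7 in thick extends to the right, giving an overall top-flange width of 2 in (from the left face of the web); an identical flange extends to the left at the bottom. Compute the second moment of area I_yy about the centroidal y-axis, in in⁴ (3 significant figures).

I_yy ≈ 2.77 in⁴

Decompose the section into non-overlapping parts with the origin at the bottom-left of its bounding rectangle.
Web: 0.4 × 10.4, A = 4.16 in², x = 1.8 in, Ī = 0.055467 in⁴.
Top flange (beyond web): 1.6 × 0.7, A = 1.12 in², x = 2.8 in, Ī = 0.23893 in⁴.
Bottom flange (beyond web): 1.6 × 0.7, A = 1.12 in², x = 0.8 in, Ī = 0.23893 in⁴.
Centroid: x̄ = ΣA·x / ΣA = 1.8 in.
Transfer each piece to the centroidal y-axis using Ī + A·d² with d = x − 1.8:
  web: d = 0 in → contributes +0.055467 in⁴
  top flange (beyond web): d = 1 in → contributes +1.3589 in⁴
  bottom flange (beyond web): d = -1 in → contributes +1.3589 in⁴
Total I = 2.7733 in⁴.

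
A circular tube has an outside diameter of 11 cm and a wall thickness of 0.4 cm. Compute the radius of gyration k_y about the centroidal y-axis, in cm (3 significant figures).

k_y ≈ 3.75 cm

Split into non-overlapping primitives; take the origin at the lower-left of the bounding box.
Outer circle: ⌀11, A = 95.033 cm², x = 5.5 cm, Ī = 718.69 cm⁴.
Bore (subtracted): ⌀10.2, A = 81.713 cm², x = 5.5 cm, Ī = 531.34 cm⁴.
By symmetry the centroid is at mid-width, x̄ = 5.5 cm.
All pieces are centred on the centroidal y-axis, so I = ΣĪ (holes subtracted) = 187.35 cm⁴.
Radius of gyration: k = √(I/A) = √(187.35 / 13.32) = 3.7503 cm.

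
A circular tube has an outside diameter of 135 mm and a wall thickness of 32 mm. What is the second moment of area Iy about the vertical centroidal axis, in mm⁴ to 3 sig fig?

Decompose the section into non-overlapping parts with the origin at the bottom-left of its bounding rectangle.
Outer circle: ⌀135, A = 14 314 mm², x = 67.5 mm, Ī = 16 304 406 mm⁴.
Bore (subtracted): ⌀71, A = 3959.2 mm², x = 67.5 mm, Ī = 1 247 393 mm⁴.
By symmetry the centroid is at mid-width, x̄ = 67.5 mm.
All pieces are centred on the vertical centroidal axis, so I = ΣĪ (holes subtracted) = 15 057 013 mm⁴.

Iy ≈ 1.51 × 10⁷ mm⁴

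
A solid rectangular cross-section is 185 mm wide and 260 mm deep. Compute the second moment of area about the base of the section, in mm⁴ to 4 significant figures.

The section: 185 × 260, A = 48 100 mm², y = 130 mm, Ī = 270 963 333 mm⁴.
Transfer it to a horizontal axis along the bottom face using Ī + A·d² with d = y − 0:
  the section: d = 130 mm → contributes +1 083 853 333 mm⁴
Total I = 1 083 853 333 mm⁴.

I_base ≈ 1.084 × 10⁹ mm⁴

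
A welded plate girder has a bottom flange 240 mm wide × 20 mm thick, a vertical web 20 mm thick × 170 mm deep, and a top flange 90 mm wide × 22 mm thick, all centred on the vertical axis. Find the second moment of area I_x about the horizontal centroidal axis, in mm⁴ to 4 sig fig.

I_x ≈ 6.305 × 10⁷ mm⁴

Treat the section as a set of non-overlapping primitives; coordinates are from the bounding-box lower-left.
Bottom plate: 240 × 20, A = 4 800 mm², y = 10 mm, Ī = 160 000 mm⁴.
Web plate: 20 × 170, A = 3 400 mm², y = 105 mm, Ī = 8 188 333 mm⁴.
Top plate: 90 × 22, A = 1 980 mm², y = 201 mm, Ī = 79 860 mm⁴.
Centroid: ȳ = ΣA·y / ΣA = 78.8782 mm.
Transfer each piece to the horizontal centroidal axis using Ī + A·d² with d = y − 78.8782:
  bottom plate: d = -68.8782 mm → contributes +22 932 186 mm⁴
  web plate: d = 26.1218 mm → contributes +10 508 319 mm⁴
  top plate: d = 122.122 mm → contributes +29 609 057 mm⁴
Total I = 63 049 562 mm⁴.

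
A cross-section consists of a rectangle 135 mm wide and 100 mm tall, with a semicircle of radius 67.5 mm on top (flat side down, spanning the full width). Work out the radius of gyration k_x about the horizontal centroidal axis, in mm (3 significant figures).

Decompose the section into non-overlapping parts with the origin at the bottom-left of its bounding rectangle.
Rectangular body: 135 × 100, A = 13 500 mm², y = 50 mm, Ī = 11 250 000 mm⁴.
Semicircular cap: semicircle r = 67.5, A = 7156.9 mm², y = 128.65 mm, Ī = 2 278 490 mm⁴.
Centroid: ȳ = ΣA·y / ΣA = 77.249 mm.
Transfer each piece to the horizontal centroidal axis using Ī + A·d² with d = y − 77.249:
  rectangular body: d = -27.249 mm → contributes +21 273 762 mm⁴
  semicircular cap: d = 51.399 mm → contributes +21 186 120 mm⁴
Total I = 42 459 883 mm⁴.
Radius of gyration: k = √(I/A) = √(42 459 883 / 20 657) = 45.337 mm.

k_x ≈ 45.3 mm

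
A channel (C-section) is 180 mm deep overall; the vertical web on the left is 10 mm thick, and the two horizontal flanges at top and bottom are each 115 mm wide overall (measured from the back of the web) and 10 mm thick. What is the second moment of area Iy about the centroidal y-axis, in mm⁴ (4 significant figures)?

Decompose the section into non-overlapping parts with the origin at the bottom-left of its bounding rectangle.
Web: 10 × 180, A = 1 800 mm², x = 5 mm, Ī = 15 000 mm⁴.
Top flange (beyond web): 105 × 10, A = 1 050 mm², x = 62.5 mm, Ī = 964 688 mm⁴.
Bottom flange (beyond web): 105 × 10, A = 1 050 mm², x = 62.5 mm, Ī = 964 688 mm⁴.
Centroid: x̄ = ΣA·x / ΣA = 35.9615 mm.
Transfer each piece to the centroidal y-axis using Ī + A·d² with d = x − 35.9615:
  web: d = -30.9615 mm → contributes +1 740 510 mm⁴
  top flange (beyond web): d = 26.5385 mm → contributes +1 704 192 mm⁴
  bottom flange (beyond web): d = 26.5385 mm → contributes +1 704 192 mm⁴
Total I = 5 148 894 mm⁴.

Iy ≈ 5.149 × 10⁶ mm⁴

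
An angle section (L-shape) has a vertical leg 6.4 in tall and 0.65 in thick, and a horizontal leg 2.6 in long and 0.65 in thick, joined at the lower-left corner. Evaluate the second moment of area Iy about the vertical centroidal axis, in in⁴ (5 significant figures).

Treat the section as a set of non-overlapping primitives; coordinates are from the bounding-box lower-left.
Vertical leg: 0.65 × 6.4, A = 4.16 in², x = 0.325 in, Ī = 0.1464667 in⁴.
Horizontal leg (remainder): 1.95 × 0.65, A = 1.2675 in², x = 1.625 in, Ī = 0.4016391 in⁴.
Centroid: x̄ = ΣA·x / ΣA = 0.6285928 in.
Transfer each piece to the vertical centroidal axis using Ī + A·d² with d = x − 0.6285928:
  vertical leg: d = -0.3035928 in → contributes +0.529888 in⁴
  horizontal leg (remainder): d = 0.9964072 in → contributes +1.660048 in⁴
Total I = 2.189936 in⁴.

Iy ≈ 2.1899 in⁴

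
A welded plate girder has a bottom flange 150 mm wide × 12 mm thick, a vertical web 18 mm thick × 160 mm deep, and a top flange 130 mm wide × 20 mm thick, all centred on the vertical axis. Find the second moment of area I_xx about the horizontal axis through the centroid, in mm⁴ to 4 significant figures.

Treat the section as a set of non-overlapping primitives; coordinates are from the bounding-box lower-left.
Bottom plate: 150 × 12, A = 1 800 mm², y = 6 mm, Ī = 21 600 mm⁴.
Web plate: 18 × 160, A = 2 880 mm², y = 92 mm, Ī = 6 144 000 mm⁴.
Top plate: 130 × 20, A = 2 600 mm², y = 182 mm, Ī = 86666.7 mm⁴.
Centroid: ȳ = ΣA·y / ΣA = 102.879 mm.
Transfer each piece to the horizontal axis through the centroid using Ī + A·d² with d = y − 102.879:
  bottom plate: d = -96.8791 mm → contributes +16 915 615 mm⁴
  web plate: d = -10.8791 mm → contributes +6 484 863 mm⁴
  top plate: d = 79.1209 mm → contributes +16 362 962 mm⁴
Total I = 39 763 440 mm⁴.

I_xx ≈ 3.976 × 10⁷ mm⁴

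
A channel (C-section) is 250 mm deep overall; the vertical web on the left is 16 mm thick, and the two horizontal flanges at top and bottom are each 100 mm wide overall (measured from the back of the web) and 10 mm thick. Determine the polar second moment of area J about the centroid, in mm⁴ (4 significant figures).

Break the section into simple shapes (no overlaps), measuring from the bottom-left corner of the bounding box.
Web: 16 × 250, A = 4 000 mm², y = 125 mm, Ī = 20 833 333 mm⁴.
Top flange (beyond web): 84 × 10, A = 840 mm², y = 245 mm, Ī = 7 000 mm⁴.
Bottom flange (beyond web): 84 × 10, A = 840 mm², y = 5 mm, Ī = 7 000 mm⁴.
By symmetry the centroid is at mid-height, ȳ = 125 mm.
Transfer each piece to the centroidal x-axis using Ī + A·d² with d = y − 125:
  web: d = 0 mm → contributes +20 833 333 mm⁴
  top flange (beyond web): d = 120 mm → contributes +12 103 000 mm⁴
  bottom flange (beyond web): d = -120 mm → contributes +12 103 000 mm⁴
Total I = 45 039 333 mm⁴.
For the y-axis: x̄ = 22.7887 mm.
Repeating about the centroidal y-axis gives I_y = 4 030 920 mm⁴.
Polar second moment: J = I_x + I_y = 49 070 253 mm⁴.

J ≈ 4.907 × 10⁷ mm⁴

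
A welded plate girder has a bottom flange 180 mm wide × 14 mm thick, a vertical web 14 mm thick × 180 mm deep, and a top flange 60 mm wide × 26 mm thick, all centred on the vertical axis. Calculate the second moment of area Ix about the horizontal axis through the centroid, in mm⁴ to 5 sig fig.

Ix ≈ 4.6131 × 10⁷ mm⁴

Split into non-overlapping primitives; take the origin at the lower-left of the bounding box.
Bottom plate: 180 × 14, A = 2 520 mm², y = 7 mm, Ī = 41 160 mm⁴.
Web plate: 14 × 180, A = 2 520 mm², y = 104 mm, Ī = 6 804 000 mm⁴.
Top plate: 60 × 26, A = 1 560 mm², y = 207 mm, Ī = 87 880 mm⁴.
Centroid: ȳ = ΣA·y / ΣA = 91.30909 mm.
Transfer each piece to the horizontal axis through the centroid using Ī + A·d² with d = y − 91.30909:
  bottom plate: d = -84.30909 mm → contributes +17 953 377 mm⁴
  web plate: d = 12.69091 mm → contributes +7 209 869 mm⁴
  top plate: d = 115.6909 mm → contributes +20 967 523 mm⁴
Total I = 46 130 769 mm⁴.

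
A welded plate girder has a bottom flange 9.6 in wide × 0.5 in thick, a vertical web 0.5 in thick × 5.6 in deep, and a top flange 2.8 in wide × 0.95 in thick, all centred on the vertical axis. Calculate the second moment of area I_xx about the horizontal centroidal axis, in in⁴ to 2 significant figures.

I_xx ≈ 77 in⁴

Decompose the section into non-overlapping parts with the origin at the bottom-left of its bounding rectangle.
Bottom plate: 9.6 × 0.5, A = 4.8 in², y = 0.25 in, Ī = 0.1 in⁴.
Web plate: 0.5 × 5.6, A = 2.8 in², y = 3.3 in, Ī = 7.317 in⁴.
Top plate: 2.8 × 0.95, A = 2.66 in², y = 6.575 in, Ī = 0.2001 in⁴.
Centroid: ȳ = ΣA·y / ΣA = 2.722 in.
Transfer each piece to the horizontal centroidal axis using Ī + A·d² with d = y − 2.722:
  bottom plate: d = -2.472 in → contributes +29.44 in⁴
  web plate: d = 0.5778 in → contributes +8.252 in⁴
  top plate: d = 3.853 in → contributes +39.69 in⁴
Total I = 77.37 in⁴.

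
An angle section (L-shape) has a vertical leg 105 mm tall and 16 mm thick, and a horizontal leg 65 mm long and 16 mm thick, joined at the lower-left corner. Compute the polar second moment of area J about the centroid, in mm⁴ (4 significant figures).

J ≈ 3.376 × 10⁶ mm⁴

Split into non-overlapping primitives; take the origin at the lower-left of the bounding box.
Vertical leg: 16 × 105, A = 1 680 mm², y = 52.5 mm, Ī = 1 543 500 mm⁴.
Horizontal leg (remainder): 49 × 16, A = 784 mm², y = 8 mm, Ī = 16725.3 mm⁴.
Centroid: ȳ = ΣA·y / ΣA = 38.3409 mm.
Transfer each piece to the centroidal x-axis using Ī + A·d² with d = y − 38.3409:
  vertical leg: d = 14.1591 mm → contributes +1 880 306 mm⁴
  horizontal leg (remainder): d = -30.3409 mm → contributes +738 453 mm⁴
Total I = 2 618 759 mm⁴.
For the y-axis: x̄ = 18.3409 mm.
Repeating about the centroidal y-axis gives I_y = 757 319 mm⁴.
Polar second moment: J = I_x + I_y = 3 376 078 mm⁴.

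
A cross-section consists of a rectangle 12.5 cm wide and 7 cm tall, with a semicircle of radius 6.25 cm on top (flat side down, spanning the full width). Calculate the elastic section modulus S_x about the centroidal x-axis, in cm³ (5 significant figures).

S_x ≈ 262.00 cm³

Decompose the section into non-overlapping parts with the origin at the bottom-left of its bounding rectangle.
Rectangular body: 12.5 × 7, A = 87.5 cm², y = 3.5 cm, Ī = 357.2917 cm⁴.
Semicircular cap: semicircle r = 6.25, A = 61.35923 cm², y = 9.652582 cm, Ī = 167.4758 cm⁴.
Centroid: ȳ = ΣA·y / ΣA = 6.036072 cm.
Transfer each piece to the centroidal x-axis using Ī + A·d² with d = y − 6.036072:
  rectangular body: d = -2.536072 cm → contributes +920.062 cm⁴
  semicircular cap: d = 3.61651 cm → contributes +970.0023 cm⁴
Total I = 1890.064 cm⁴.
Extreme fibre distance c = 7.213928 cm; S = I/c = 262.0021 cm³.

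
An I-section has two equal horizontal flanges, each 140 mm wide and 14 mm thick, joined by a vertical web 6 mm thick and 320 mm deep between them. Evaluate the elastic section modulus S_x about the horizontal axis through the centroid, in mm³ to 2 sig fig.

S_x ≈ 7.2 × 10⁵ mm³

Treat the section as a set of non-overlapping primitives; coordinates are from the bounding-box lower-left.
Bottom flange: 140 × 14, A = 1 960 mm², y = 7 mm, Ī = 32 013 mm⁴.
Web: 6 × 320, A = 1 920 mm², y = 174 mm, Ī = 16 384 000 mm⁴.
Top flange: 140 × 14, A = 1 960 mm², y = 341 mm, Ī = 32 013 mm⁴.
By symmetry the centroid is at mid-height, ȳ = 174 mm.
Transfer each piece to the horizontal axis through the centroid using Ī + A·d² with d = y − 174:
  bottom flange: d = -167 mm → contributes +54 694 453 mm⁴
  web: d = 0 mm → contributes +16 384 000 mm⁴
  top flange: d = 167 mm → contributes +54 694 453 mm⁴
Total I = 125 772 907 mm⁴.
Extreme fibre distance c = 174 mm; S = I/c = 722 833 mm³.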